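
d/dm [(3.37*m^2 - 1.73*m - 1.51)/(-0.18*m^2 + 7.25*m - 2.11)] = (24.1211*m^2 - 14.765*m + 14.5978)/(0.0324*m^4 - 2.61*m^3 + 53.3221*m^2 - 30.595*m + 4.4521)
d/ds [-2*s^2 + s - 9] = 1 - 4*s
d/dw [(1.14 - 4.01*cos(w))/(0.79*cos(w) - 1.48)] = -5.0342*sin(w)/(0.79*cos(w) - 1.48)^2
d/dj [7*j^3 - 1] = 21*j^2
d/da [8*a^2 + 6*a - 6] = 16*a + 6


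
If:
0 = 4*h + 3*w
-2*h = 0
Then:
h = 0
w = 0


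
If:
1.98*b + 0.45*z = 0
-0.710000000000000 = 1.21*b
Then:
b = -0.59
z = 2.58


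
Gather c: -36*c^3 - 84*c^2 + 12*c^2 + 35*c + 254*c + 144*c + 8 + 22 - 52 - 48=-36*c^3 - 72*c^2 + 433*c - 70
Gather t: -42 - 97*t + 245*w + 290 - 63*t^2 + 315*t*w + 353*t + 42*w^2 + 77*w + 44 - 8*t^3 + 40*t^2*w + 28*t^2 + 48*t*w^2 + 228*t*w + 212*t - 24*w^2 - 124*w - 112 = -8*t^3 + t^2*(40*w - 35) + t*(48*w^2 + 543*w + 468) + 18*w^2 + 198*w + 180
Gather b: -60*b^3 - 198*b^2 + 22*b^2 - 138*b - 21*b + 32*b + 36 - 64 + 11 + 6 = -60*b^3 - 176*b^2 - 127*b - 11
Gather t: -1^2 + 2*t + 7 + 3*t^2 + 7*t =3*t^2 + 9*t + 6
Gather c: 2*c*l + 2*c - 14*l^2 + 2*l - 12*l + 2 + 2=c*(2*l + 2) - 14*l^2 - 10*l + 4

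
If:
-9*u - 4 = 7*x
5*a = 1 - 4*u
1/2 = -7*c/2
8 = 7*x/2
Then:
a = 89/45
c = -1/7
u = -20/9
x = 16/7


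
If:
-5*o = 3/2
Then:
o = -3/10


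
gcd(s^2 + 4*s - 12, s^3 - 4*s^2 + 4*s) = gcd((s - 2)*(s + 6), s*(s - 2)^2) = s - 2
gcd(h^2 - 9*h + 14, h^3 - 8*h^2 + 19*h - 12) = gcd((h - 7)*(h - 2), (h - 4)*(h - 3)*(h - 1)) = 1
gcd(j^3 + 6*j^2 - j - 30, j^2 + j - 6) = j^2 + j - 6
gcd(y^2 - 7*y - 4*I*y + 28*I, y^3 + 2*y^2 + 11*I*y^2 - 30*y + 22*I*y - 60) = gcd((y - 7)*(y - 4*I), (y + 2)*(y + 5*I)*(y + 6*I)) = 1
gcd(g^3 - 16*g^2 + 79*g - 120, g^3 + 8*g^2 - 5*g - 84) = g - 3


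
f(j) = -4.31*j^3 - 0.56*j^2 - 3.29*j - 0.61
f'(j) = -12.93*j^2 - 1.12*j - 3.29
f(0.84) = -6.32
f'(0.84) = -13.35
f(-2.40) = 63.64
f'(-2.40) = -75.08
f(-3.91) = 261.33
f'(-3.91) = -196.59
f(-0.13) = -0.18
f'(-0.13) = -3.36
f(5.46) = -736.81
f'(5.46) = -394.87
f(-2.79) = 97.81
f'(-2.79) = -100.81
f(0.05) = -0.78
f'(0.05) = -3.38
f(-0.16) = -0.08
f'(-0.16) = -3.44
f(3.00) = -131.89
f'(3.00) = -123.02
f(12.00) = -7568.41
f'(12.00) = -1878.65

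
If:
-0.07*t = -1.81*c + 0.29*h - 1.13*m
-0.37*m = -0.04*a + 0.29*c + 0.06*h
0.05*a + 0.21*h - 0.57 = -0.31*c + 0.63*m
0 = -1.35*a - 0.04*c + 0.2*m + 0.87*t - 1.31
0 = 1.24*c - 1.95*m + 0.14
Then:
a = 8.88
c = 0.51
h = 1.03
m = 0.39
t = 15.22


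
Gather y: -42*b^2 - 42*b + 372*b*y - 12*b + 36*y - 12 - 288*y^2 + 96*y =-42*b^2 - 54*b - 288*y^2 + y*(372*b + 132) - 12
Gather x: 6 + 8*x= 8*x + 6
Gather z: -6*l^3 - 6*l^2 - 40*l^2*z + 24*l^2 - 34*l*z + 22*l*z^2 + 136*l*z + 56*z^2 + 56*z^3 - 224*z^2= -6*l^3 + 18*l^2 + 56*z^3 + z^2*(22*l - 168) + z*(-40*l^2 + 102*l)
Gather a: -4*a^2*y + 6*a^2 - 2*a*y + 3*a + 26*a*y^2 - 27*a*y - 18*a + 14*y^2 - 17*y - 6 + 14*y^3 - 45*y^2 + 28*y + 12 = a^2*(6 - 4*y) + a*(26*y^2 - 29*y - 15) + 14*y^3 - 31*y^2 + 11*y + 6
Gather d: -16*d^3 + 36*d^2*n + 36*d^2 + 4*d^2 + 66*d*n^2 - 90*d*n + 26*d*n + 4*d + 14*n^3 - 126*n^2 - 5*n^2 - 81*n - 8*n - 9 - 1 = -16*d^3 + d^2*(36*n + 40) + d*(66*n^2 - 64*n + 4) + 14*n^3 - 131*n^2 - 89*n - 10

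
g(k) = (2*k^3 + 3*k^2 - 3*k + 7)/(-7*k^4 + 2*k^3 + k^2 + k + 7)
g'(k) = (6*k^2 + 6*k - 3)/(-7*k^4 + 2*k^3 + k^2 + k + 7) + (2*k^3 + 3*k^2 - 3*k + 7)*(28*k^3 - 6*k^2 - 2*k - 1)/(-7*k^4 + 2*k^3 + k^2 + k + 7)^2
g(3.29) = -0.14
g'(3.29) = 0.06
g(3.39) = -0.13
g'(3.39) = 0.06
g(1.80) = -0.46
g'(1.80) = 0.74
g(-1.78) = -0.14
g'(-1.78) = -0.42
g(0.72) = 1.01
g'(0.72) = 1.32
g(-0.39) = 1.31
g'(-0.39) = -1.25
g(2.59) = -0.20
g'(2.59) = 0.14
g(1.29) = -2.42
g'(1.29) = 19.03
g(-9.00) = 0.02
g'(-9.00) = 0.00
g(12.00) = -0.03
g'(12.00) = 0.00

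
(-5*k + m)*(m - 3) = -5*k*m + 15*k + m^2 - 3*m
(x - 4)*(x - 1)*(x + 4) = x^3 - x^2 - 16*x + 16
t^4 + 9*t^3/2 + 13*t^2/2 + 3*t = t*(t + 1)*(t + 3/2)*(t + 2)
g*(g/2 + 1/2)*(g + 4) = g^3/2 + 5*g^2/2 + 2*g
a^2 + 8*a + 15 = (a + 3)*(a + 5)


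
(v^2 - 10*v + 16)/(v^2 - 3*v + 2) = (v - 8)/(v - 1)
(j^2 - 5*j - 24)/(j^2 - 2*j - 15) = (j - 8)/(j - 5)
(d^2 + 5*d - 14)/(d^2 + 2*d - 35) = (d - 2)/(d - 5)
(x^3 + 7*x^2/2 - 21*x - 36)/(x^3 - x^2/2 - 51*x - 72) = (x - 4)/(x - 8)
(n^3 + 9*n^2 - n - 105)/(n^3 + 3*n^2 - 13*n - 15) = (n + 7)/(n + 1)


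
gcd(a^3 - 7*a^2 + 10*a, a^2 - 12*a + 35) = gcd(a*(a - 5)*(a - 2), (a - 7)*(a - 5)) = a - 5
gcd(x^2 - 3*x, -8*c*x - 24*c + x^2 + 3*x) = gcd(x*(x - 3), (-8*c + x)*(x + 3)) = 1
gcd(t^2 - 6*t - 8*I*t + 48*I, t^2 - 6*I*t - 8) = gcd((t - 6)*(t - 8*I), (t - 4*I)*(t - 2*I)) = 1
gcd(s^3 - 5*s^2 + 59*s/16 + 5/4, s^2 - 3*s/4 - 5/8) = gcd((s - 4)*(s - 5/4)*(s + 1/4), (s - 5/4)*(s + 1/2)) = s - 5/4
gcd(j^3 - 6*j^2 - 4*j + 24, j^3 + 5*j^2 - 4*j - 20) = j^2 - 4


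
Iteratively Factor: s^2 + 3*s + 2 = (s + 2)*(s + 1)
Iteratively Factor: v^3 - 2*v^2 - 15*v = (v)*(v^2 - 2*v - 15) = v*(v + 3)*(v - 5)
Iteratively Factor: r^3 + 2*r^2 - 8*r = (r - 2)*(r^2 + 4*r) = r*(r - 2)*(r + 4)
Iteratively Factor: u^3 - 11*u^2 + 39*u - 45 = (u - 3)*(u^2 - 8*u + 15) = (u - 5)*(u - 3)*(u - 3)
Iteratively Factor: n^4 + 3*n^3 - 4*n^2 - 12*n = (n - 2)*(n^3 + 5*n^2 + 6*n) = (n - 2)*(n + 2)*(n^2 + 3*n) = (n - 2)*(n + 2)*(n + 3)*(n)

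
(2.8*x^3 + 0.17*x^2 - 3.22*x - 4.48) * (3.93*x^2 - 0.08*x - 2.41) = 11.004*x^5 + 0.4441*x^4 - 19.4162*x^3 - 17.7585*x^2 + 8.1186*x + 10.7968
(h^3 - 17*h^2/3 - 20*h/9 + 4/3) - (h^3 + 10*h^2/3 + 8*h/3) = -9*h^2 - 44*h/9 + 4/3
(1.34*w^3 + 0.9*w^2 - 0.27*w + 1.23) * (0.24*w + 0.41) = 0.3216*w^4 + 0.7654*w^3 + 0.3042*w^2 + 0.1845*w + 0.5043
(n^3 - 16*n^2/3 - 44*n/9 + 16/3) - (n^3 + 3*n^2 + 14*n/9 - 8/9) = -25*n^2/3 - 58*n/9 + 56/9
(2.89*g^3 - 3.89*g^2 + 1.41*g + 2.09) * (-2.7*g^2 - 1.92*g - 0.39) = -7.803*g^5 + 4.9542*g^4 + 2.5347*g^3 - 6.8331*g^2 - 4.5627*g - 0.8151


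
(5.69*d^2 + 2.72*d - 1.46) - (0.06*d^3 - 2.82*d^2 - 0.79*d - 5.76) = -0.06*d^3 + 8.51*d^2 + 3.51*d + 4.3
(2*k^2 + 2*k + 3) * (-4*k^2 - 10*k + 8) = -8*k^4 - 28*k^3 - 16*k^2 - 14*k + 24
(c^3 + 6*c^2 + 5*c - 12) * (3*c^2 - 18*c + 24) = 3*c^5 - 69*c^3 + 18*c^2 + 336*c - 288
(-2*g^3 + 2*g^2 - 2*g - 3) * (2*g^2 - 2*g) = -4*g^5 + 8*g^4 - 8*g^3 - 2*g^2 + 6*g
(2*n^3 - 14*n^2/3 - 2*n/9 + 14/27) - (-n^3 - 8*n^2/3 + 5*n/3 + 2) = 3*n^3 - 2*n^2 - 17*n/9 - 40/27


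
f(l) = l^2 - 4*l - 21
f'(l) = 2*l - 4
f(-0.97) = -16.18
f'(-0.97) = -5.94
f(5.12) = -15.27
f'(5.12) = 6.24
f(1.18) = -24.33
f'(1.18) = -1.64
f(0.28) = -22.04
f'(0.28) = -3.44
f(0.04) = -21.16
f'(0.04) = -3.92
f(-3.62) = 6.58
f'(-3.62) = -11.24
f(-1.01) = -15.94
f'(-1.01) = -6.02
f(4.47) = -18.90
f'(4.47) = 4.94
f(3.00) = -24.00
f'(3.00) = 2.00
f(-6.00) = 39.00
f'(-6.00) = -16.00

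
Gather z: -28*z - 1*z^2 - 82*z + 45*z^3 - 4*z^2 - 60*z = 45*z^3 - 5*z^2 - 170*z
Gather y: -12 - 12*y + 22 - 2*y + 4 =14 - 14*y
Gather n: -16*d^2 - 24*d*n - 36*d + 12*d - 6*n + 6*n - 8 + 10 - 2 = -16*d^2 - 24*d*n - 24*d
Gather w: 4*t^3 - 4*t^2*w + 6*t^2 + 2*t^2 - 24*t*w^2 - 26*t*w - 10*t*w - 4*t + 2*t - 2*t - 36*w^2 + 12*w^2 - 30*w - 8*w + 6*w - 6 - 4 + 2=4*t^3 + 8*t^2 - 4*t + w^2*(-24*t - 24) + w*(-4*t^2 - 36*t - 32) - 8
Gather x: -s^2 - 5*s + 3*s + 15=-s^2 - 2*s + 15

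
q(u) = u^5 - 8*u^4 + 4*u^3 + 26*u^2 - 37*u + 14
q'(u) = 5*u^4 - 32*u^3 + 12*u^2 + 52*u - 37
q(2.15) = -30.61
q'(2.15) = -80.92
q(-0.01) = 14.37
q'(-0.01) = -37.52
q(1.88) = -13.54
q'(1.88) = -47.00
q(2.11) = -27.49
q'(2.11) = -75.35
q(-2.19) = -56.68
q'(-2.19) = 357.80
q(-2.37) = -132.69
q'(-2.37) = 490.90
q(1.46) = -1.87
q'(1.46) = -12.37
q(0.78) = 0.18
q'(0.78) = -2.47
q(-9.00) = -112000.00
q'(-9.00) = 56600.00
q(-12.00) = -417430.00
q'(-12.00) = 160043.00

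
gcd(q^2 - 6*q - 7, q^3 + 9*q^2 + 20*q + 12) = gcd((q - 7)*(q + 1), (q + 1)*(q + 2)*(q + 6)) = q + 1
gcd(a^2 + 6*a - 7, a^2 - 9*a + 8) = a - 1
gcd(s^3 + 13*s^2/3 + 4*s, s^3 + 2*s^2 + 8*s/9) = s^2 + 4*s/3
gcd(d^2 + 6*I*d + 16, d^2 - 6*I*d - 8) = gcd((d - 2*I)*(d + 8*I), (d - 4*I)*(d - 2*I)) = d - 2*I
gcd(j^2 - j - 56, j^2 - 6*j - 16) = j - 8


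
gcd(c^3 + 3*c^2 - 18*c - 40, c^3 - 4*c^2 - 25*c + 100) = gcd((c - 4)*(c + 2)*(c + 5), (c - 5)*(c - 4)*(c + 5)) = c^2 + c - 20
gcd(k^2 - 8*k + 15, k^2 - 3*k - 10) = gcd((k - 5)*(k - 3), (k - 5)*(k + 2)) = k - 5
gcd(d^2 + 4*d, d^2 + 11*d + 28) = d + 4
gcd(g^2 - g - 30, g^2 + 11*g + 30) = g + 5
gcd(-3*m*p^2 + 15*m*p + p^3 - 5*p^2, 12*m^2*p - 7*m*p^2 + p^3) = -3*m*p + p^2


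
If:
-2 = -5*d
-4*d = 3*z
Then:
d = 2/5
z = -8/15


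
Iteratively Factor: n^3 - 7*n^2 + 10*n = (n)*(n^2 - 7*n + 10) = n*(n - 5)*(n - 2)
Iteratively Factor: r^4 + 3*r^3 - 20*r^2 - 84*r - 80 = (r + 2)*(r^3 + r^2 - 22*r - 40) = (r - 5)*(r + 2)*(r^2 + 6*r + 8) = (r - 5)*(r + 2)*(r + 4)*(r + 2)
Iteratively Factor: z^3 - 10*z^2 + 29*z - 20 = (z - 5)*(z^2 - 5*z + 4) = (z - 5)*(z - 1)*(z - 4)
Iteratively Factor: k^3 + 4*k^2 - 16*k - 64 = (k + 4)*(k^2 - 16) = (k - 4)*(k + 4)*(k + 4)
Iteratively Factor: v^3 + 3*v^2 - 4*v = (v - 1)*(v^2 + 4*v) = (v - 1)*(v + 4)*(v)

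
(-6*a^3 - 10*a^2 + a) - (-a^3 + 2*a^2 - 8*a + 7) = -5*a^3 - 12*a^2 + 9*a - 7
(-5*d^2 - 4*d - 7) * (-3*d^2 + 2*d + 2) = 15*d^4 + 2*d^3 + 3*d^2 - 22*d - 14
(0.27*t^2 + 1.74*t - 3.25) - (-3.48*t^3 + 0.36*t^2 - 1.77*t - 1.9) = 3.48*t^3 - 0.09*t^2 + 3.51*t - 1.35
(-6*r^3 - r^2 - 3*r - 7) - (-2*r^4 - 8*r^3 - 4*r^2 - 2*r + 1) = 2*r^4 + 2*r^3 + 3*r^2 - r - 8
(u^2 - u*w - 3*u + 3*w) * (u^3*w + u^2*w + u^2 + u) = u^5*w - u^4*w^2 - 2*u^4*w + u^4 + 2*u^3*w^2 - 4*u^3*w - 2*u^3 + 3*u^2*w^2 + 2*u^2*w - 3*u^2 + 3*u*w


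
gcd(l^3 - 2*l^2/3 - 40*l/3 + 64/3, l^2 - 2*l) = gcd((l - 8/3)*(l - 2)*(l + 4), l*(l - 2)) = l - 2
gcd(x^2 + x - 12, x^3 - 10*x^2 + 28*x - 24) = 1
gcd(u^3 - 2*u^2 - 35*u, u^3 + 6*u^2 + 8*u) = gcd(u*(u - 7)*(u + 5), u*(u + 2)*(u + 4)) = u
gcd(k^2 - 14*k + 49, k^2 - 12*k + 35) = k - 7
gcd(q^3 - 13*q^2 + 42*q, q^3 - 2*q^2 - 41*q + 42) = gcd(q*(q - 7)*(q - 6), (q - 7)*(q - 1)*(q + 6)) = q - 7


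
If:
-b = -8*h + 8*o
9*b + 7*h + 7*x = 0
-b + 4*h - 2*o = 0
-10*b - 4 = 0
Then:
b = -2/5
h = -3/20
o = -1/10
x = 93/140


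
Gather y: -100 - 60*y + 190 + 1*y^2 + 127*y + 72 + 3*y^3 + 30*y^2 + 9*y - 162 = 3*y^3 + 31*y^2 + 76*y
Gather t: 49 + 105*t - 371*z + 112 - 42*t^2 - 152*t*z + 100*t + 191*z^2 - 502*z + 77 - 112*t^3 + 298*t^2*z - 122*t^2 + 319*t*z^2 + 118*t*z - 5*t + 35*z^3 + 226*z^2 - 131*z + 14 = -112*t^3 + t^2*(298*z - 164) + t*(319*z^2 - 34*z + 200) + 35*z^3 + 417*z^2 - 1004*z + 252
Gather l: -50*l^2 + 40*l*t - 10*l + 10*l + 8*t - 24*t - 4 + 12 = -50*l^2 + 40*l*t - 16*t + 8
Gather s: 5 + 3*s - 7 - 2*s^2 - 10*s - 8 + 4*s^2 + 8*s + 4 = 2*s^2 + s - 6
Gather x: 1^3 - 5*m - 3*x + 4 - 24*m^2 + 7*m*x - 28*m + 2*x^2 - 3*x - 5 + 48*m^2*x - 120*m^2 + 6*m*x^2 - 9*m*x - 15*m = -144*m^2 - 48*m + x^2*(6*m + 2) + x*(48*m^2 - 2*m - 6)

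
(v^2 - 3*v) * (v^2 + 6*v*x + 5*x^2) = v^4 + 6*v^3*x - 3*v^3 + 5*v^2*x^2 - 18*v^2*x - 15*v*x^2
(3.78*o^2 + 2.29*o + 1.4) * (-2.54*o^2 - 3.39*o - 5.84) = -9.6012*o^4 - 18.6308*o^3 - 33.3943*o^2 - 18.1196*o - 8.176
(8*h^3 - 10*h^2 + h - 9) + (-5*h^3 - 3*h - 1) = 3*h^3 - 10*h^2 - 2*h - 10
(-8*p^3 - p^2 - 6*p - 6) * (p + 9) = -8*p^4 - 73*p^3 - 15*p^2 - 60*p - 54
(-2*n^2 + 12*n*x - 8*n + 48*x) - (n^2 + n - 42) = -3*n^2 + 12*n*x - 9*n + 48*x + 42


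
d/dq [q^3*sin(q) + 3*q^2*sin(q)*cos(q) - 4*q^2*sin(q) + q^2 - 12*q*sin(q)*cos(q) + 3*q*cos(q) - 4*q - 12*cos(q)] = q^3*cos(q) + 3*q^2*sin(q) - 4*q^2*cos(q) + 3*q^2*cos(2*q) - 11*q*sin(q) + 3*q*sin(2*q) - 12*q*cos(2*q) + 2*q + 12*sin(q) - 6*sin(2*q) + 3*cos(q) - 4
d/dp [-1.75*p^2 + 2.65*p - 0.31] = 2.65 - 3.5*p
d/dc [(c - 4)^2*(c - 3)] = (c - 4)*(3*c - 10)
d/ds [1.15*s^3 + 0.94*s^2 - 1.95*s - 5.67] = 3.45*s^2 + 1.88*s - 1.95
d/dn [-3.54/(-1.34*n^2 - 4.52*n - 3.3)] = (-9.4872*n - 16.0008)/(1.34*n^2 + 4.52*n + 3.3)^2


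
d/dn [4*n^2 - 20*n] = 8*n - 20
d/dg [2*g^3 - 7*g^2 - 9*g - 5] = 6*g^2 - 14*g - 9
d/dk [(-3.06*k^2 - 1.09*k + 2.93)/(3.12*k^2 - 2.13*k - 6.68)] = (9.9186*k^2 + 22.5984*k + 13.5221)/(9.7344*k^4 - 13.2912*k^3 - 37.1463*k^2 + 28.4568*k + 44.6224)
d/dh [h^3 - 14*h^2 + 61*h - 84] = 3*h^2 - 28*h + 61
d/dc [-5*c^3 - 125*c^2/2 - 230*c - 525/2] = -15*c^2 - 125*c - 230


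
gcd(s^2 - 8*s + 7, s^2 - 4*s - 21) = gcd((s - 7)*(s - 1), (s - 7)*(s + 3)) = s - 7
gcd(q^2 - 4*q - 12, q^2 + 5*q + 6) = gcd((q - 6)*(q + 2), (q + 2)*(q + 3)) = q + 2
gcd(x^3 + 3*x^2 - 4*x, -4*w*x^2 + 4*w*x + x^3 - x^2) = x^2 - x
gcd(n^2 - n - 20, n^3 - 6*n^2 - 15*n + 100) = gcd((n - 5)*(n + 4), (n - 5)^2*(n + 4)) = n^2 - n - 20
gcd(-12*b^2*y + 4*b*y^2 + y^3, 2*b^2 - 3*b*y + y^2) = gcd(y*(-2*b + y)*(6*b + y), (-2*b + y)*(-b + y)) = -2*b + y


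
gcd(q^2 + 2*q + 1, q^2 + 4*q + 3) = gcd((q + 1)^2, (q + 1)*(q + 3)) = q + 1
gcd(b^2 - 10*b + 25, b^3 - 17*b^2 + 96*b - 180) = b - 5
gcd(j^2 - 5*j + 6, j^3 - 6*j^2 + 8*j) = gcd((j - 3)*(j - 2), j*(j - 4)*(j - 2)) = j - 2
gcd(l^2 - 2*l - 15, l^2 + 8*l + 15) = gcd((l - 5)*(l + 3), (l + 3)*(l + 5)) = l + 3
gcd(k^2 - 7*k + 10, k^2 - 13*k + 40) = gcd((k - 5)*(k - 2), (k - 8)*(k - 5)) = k - 5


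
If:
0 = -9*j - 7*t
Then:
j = -7*t/9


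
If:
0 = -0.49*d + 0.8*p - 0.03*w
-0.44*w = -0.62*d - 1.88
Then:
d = 0.709677419354839*w - 3.03225806451613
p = 0.472177419354839*w - 1.85725806451613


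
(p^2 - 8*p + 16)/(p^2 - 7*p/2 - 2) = 2*(p - 4)/(2*p + 1)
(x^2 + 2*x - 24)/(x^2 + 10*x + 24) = (x - 4)/(x + 4)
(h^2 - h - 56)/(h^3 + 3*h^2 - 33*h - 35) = (h - 8)/(h^2 - 4*h - 5)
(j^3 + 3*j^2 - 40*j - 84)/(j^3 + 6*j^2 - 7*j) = (j^2 - 4*j - 12)/(j*(j - 1))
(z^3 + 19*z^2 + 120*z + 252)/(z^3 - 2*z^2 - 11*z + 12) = (z^3 + 19*z^2 + 120*z + 252)/(z^3 - 2*z^2 - 11*z + 12)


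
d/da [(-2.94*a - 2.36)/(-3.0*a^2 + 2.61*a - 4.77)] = (-8.82*a^2 - 14.16*a + 20.1834)/(9.0*a^4 - 15.66*a^3 + 35.4321*a^2 - 24.8994*a + 22.7529)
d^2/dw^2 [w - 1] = 0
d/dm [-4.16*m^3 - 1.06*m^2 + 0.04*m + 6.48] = -12.48*m^2 - 2.12*m + 0.04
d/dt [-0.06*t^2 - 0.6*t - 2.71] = -0.12*t - 0.6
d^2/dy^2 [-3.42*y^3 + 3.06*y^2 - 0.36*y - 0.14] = 6.12 - 20.52*y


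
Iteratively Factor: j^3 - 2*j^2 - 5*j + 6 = (j + 2)*(j^2 - 4*j + 3) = (j - 1)*(j + 2)*(j - 3)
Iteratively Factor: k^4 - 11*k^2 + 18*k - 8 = (k - 1)*(k^3 + k^2 - 10*k + 8) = (k - 2)*(k - 1)*(k^2 + 3*k - 4) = (k - 2)*(k - 1)^2*(k + 4)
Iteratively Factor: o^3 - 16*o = (o)*(o^2 - 16) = o*(o - 4)*(o + 4)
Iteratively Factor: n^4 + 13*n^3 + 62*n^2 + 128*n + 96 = (n + 3)*(n^3 + 10*n^2 + 32*n + 32) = (n + 3)*(n + 4)*(n^2 + 6*n + 8) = (n + 3)*(n + 4)^2*(n + 2)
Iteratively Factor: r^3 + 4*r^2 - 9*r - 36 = (r + 4)*(r^2 - 9) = (r + 3)*(r + 4)*(r - 3)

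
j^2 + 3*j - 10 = (j - 2)*(j + 5)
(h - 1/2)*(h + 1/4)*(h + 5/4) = h^3 + h^2 - 7*h/16 - 5/32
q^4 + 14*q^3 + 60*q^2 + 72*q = q*(q + 2)*(q + 6)^2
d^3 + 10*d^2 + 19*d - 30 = (d - 1)*(d + 5)*(d + 6)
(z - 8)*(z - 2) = z^2 - 10*z + 16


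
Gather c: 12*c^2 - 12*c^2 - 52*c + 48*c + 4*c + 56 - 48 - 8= 0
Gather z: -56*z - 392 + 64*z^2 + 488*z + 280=64*z^2 + 432*z - 112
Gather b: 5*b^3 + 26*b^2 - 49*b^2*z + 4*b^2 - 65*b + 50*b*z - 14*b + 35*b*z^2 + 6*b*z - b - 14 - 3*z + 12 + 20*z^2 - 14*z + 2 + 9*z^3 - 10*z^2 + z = 5*b^3 + b^2*(30 - 49*z) + b*(35*z^2 + 56*z - 80) + 9*z^3 + 10*z^2 - 16*z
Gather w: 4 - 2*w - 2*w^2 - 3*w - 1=-2*w^2 - 5*w + 3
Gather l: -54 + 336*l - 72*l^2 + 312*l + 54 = -72*l^2 + 648*l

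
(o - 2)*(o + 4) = o^2 + 2*o - 8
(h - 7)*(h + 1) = h^2 - 6*h - 7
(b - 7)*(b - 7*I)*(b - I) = b^3 - 7*b^2 - 8*I*b^2 - 7*b + 56*I*b + 49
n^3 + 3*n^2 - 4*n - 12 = (n - 2)*(n + 2)*(n + 3)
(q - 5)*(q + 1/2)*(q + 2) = q^3 - 5*q^2/2 - 23*q/2 - 5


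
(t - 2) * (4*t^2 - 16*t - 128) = 4*t^3 - 24*t^2 - 96*t + 256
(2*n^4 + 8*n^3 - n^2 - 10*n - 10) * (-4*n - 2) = -8*n^5 - 36*n^4 - 12*n^3 + 42*n^2 + 60*n + 20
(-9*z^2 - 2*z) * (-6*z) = 54*z^3 + 12*z^2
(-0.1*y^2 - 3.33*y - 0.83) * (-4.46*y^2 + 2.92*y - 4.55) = 0.446*y^4 + 14.5598*y^3 - 5.5668*y^2 + 12.7279*y + 3.7765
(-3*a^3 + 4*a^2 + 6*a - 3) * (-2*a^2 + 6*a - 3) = 6*a^5 - 26*a^4 + 21*a^3 + 30*a^2 - 36*a + 9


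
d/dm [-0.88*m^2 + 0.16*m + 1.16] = 0.16 - 1.76*m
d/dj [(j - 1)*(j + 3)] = 2*j + 2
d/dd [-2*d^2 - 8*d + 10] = -4*d - 8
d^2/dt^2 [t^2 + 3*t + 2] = 2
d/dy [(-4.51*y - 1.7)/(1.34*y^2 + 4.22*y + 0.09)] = (6.0434*y^2 + 4.556*y + 6.7681)/(1.7956*y^4 + 11.3096*y^3 + 18.0496*y^2 + 0.7596*y + 0.0081)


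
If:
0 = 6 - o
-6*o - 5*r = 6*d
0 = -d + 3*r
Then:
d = -108/23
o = 6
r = -36/23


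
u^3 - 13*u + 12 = (u - 3)*(u - 1)*(u + 4)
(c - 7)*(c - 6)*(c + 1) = c^3 - 12*c^2 + 29*c + 42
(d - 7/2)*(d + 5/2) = d^2 - d - 35/4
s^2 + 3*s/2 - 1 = (s - 1/2)*(s + 2)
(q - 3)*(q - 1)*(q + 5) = q^3 + q^2 - 17*q + 15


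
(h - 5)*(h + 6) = h^2 + h - 30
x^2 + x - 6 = (x - 2)*(x + 3)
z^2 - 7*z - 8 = (z - 8)*(z + 1)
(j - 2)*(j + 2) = j^2 - 4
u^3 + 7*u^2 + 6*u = u*(u + 1)*(u + 6)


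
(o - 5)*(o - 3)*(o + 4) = o^3 - 4*o^2 - 17*o + 60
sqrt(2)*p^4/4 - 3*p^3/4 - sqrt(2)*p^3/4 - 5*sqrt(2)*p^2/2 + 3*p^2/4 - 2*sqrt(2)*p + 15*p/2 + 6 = (p/2 + 1)*(p - 4)*(p - 3*sqrt(2)/2)*(sqrt(2)*p/2 + sqrt(2)/2)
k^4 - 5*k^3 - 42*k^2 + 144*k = k*(k - 8)*(k - 3)*(k + 6)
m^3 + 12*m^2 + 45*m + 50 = (m + 2)*(m + 5)^2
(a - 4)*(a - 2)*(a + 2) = a^3 - 4*a^2 - 4*a + 16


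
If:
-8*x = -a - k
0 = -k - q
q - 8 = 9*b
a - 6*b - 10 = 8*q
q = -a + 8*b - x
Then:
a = -4442/701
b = -722/701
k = 890/701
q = -890/701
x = -444/701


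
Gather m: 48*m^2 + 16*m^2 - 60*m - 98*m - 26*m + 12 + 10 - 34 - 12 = 64*m^2 - 184*m - 24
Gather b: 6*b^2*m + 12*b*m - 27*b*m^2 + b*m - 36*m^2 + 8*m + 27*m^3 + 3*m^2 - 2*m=6*b^2*m + b*(-27*m^2 + 13*m) + 27*m^3 - 33*m^2 + 6*m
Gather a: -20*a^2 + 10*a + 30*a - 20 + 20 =-20*a^2 + 40*a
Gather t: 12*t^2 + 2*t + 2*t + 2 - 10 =12*t^2 + 4*t - 8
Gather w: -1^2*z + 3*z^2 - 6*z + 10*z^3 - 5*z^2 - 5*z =10*z^3 - 2*z^2 - 12*z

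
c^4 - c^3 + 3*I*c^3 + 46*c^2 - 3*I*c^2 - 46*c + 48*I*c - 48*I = (c - 1)*(c - 6*I)*(c + I)*(c + 8*I)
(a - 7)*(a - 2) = a^2 - 9*a + 14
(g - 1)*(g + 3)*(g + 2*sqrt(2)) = g^3 + 2*g^2 + 2*sqrt(2)*g^2 - 3*g + 4*sqrt(2)*g - 6*sqrt(2)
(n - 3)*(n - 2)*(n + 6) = n^3 + n^2 - 24*n + 36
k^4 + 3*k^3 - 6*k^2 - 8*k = k*(k - 2)*(k + 1)*(k + 4)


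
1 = 1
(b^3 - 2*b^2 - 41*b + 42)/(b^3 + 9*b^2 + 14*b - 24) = (b - 7)/(b + 4)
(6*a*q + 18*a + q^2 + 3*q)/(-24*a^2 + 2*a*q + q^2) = (q + 3)/(-4*a + q)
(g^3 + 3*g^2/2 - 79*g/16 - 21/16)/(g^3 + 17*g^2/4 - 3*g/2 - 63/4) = (g + 1/4)/(g + 3)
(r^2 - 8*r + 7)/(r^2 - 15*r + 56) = (r - 1)/(r - 8)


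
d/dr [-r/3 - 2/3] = -1/3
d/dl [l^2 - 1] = 2*l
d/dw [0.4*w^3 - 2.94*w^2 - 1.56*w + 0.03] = 1.2*w^2 - 5.88*w - 1.56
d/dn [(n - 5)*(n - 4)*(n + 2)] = 3*n^2 - 14*n + 2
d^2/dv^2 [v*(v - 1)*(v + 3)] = 6*v + 4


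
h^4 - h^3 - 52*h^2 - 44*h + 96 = (h - 8)*(h - 1)*(h + 2)*(h + 6)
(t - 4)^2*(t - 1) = t^3 - 9*t^2 + 24*t - 16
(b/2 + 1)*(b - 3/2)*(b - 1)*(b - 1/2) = b^4/2 - b^3/2 - 13*b^2/8 + 19*b/8 - 3/4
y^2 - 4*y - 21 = (y - 7)*(y + 3)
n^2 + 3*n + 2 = (n + 1)*(n + 2)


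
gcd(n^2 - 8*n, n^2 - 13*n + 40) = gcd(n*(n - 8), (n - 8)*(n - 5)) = n - 8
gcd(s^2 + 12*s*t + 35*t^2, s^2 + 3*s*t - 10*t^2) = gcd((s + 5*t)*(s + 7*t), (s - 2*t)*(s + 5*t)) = s + 5*t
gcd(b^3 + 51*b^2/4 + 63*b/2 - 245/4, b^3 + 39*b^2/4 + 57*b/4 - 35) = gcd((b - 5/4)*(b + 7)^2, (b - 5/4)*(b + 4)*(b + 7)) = b^2 + 23*b/4 - 35/4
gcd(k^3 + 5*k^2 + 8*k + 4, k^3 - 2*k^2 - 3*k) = k + 1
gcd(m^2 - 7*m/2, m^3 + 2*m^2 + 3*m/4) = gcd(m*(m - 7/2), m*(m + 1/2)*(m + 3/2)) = m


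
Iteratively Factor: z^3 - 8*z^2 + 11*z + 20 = (z - 4)*(z^2 - 4*z - 5) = (z - 4)*(z + 1)*(z - 5)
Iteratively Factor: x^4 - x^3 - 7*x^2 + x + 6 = (x + 1)*(x^3 - 2*x^2 - 5*x + 6) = (x + 1)*(x + 2)*(x^2 - 4*x + 3) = (x - 3)*(x + 1)*(x + 2)*(x - 1)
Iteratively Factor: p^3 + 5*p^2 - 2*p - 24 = (p + 3)*(p^2 + 2*p - 8) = (p + 3)*(p + 4)*(p - 2)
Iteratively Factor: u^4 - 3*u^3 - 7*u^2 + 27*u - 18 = (u - 3)*(u^3 - 7*u + 6) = (u - 3)*(u + 3)*(u^2 - 3*u + 2) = (u - 3)*(u - 2)*(u + 3)*(u - 1)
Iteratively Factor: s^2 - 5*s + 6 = (s - 3)*(s - 2)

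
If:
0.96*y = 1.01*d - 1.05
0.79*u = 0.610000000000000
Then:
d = 0.95049504950495*y + 1.03960396039604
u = 0.77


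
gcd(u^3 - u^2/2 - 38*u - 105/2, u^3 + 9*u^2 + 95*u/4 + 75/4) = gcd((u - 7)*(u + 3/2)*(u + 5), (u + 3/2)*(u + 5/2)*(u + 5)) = u^2 + 13*u/2 + 15/2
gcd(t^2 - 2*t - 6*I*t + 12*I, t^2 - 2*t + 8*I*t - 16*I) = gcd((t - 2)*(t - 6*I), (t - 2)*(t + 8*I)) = t - 2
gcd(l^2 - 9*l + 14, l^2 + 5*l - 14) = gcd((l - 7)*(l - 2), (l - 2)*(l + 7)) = l - 2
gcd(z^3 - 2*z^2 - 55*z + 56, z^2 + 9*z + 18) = 1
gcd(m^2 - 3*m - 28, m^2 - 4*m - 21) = m - 7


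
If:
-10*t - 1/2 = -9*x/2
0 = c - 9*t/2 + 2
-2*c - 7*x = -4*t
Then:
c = -479/370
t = 29/185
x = 17/37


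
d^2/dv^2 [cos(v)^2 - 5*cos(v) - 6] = 5*cos(v) - 2*cos(2*v)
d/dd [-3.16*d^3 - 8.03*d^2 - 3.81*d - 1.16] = -9.48*d^2 - 16.06*d - 3.81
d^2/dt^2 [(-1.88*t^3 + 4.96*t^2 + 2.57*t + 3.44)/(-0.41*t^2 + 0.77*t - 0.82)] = (-8.88178419700125e-16*t^5 + 3.5527136788005e-15*t^4 - 3.030586*t^3 - 0.586463999999998*t^2 + 19.284924*t - 11.6817)/(0.068921*t^6 - 0.388311*t^5 + 1.142793*t^4 - 2.009777*t^3 + 2.285586*t^2 - 1.553244*t + 0.551368)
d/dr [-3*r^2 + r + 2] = 1 - 6*r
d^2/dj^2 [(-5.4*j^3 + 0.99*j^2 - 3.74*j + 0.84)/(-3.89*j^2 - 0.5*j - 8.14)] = (7.105427357601e-15*j^4 - 222.238472000001*j^3 + 243.68994*j^2 + 1426.454616*j - 108.86108)/(58.863869*j^6 + 22.69815*j^5 + 372.443382*j^4 + 95.1188*j^3 + 779.354532*j^2 + 99.3894*j + 539.353144)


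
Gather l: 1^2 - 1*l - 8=-l - 7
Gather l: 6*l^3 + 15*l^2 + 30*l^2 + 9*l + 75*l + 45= 6*l^3 + 45*l^2 + 84*l + 45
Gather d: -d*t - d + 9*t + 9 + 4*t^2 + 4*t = d*(-t - 1) + 4*t^2 + 13*t + 9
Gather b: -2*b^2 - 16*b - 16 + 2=-2*b^2 - 16*b - 14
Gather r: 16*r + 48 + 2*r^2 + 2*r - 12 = 2*r^2 + 18*r + 36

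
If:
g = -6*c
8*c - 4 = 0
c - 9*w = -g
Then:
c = 1/2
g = -3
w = -5/18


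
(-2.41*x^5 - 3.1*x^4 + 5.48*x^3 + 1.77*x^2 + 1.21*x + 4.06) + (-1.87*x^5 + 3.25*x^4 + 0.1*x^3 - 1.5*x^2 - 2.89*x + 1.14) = -4.28*x^5 + 0.15*x^4 + 5.58*x^3 + 0.27*x^2 - 1.68*x + 5.2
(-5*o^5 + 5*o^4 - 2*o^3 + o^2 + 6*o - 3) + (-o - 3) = -5*o^5 + 5*o^4 - 2*o^3 + o^2 + 5*o - 6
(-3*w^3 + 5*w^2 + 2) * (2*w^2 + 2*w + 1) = -6*w^5 + 4*w^4 + 7*w^3 + 9*w^2 + 4*w + 2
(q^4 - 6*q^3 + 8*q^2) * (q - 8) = q^5 - 14*q^4 + 56*q^3 - 64*q^2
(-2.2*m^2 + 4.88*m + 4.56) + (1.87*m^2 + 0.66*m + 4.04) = -0.33*m^2 + 5.54*m + 8.6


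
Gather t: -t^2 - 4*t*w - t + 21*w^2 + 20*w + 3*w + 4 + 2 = -t^2 + t*(-4*w - 1) + 21*w^2 + 23*w + 6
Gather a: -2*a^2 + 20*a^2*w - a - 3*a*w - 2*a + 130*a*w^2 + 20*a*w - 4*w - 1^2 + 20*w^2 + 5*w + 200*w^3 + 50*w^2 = a^2*(20*w - 2) + a*(130*w^2 + 17*w - 3) + 200*w^3 + 70*w^2 + w - 1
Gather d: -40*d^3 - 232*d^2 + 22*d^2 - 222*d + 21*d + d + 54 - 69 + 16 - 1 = -40*d^3 - 210*d^2 - 200*d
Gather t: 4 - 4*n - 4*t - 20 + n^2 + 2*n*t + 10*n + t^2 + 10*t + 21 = n^2 + 6*n + t^2 + t*(2*n + 6) + 5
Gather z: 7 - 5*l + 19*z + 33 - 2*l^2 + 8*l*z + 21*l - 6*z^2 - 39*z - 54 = -2*l^2 + 16*l - 6*z^2 + z*(8*l - 20) - 14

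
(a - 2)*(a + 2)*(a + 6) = a^3 + 6*a^2 - 4*a - 24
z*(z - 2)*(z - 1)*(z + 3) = z^4 - 7*z^2 + 6*z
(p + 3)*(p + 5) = p^2 + 8*p + 15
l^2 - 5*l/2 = l*(l - 5/2)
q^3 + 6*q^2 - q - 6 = (q - 1)*(q + 1)*(q + 6)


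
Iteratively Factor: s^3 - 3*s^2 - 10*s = (s - 5)*(s^2 + 2*s) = s*(s - 5)*(s + 2)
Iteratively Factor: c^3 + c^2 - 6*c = (c + 3)*(c^2 - 2*c) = c*(c + 3)*(c - 2)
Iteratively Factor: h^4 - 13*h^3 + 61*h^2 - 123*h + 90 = (h - 2)*(h^3 - 11*h^2 + 39*h - 45) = (h - 3)*(h - 2)*(h^2 - 8*h + 15) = (h - 5)*(h - 3)*(h - 2)*(h - 3)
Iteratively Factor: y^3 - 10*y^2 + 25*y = (y - 5)*(y^2 - 5*y) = y*(y - 5)*(y - 5)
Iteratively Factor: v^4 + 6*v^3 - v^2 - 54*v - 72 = (v + 2)*(v^3 + 4*v^2 - 9*v - 36) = (v + 2)*(v + 4)*(v^2 - 9) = (v - 3)*(v + 2)*(v + 4)*(v + 3)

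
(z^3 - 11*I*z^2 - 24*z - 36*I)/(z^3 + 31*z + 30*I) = (z - 6*I)/(z + 5*I)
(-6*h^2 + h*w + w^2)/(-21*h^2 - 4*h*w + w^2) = (-2*h + w)/(-7*h + w)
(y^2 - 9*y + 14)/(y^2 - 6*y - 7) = (y - 2)/(y + 1)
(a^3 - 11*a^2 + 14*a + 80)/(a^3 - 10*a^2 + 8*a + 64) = (a - 5)/(a - 4)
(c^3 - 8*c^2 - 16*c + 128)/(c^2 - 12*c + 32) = c + 4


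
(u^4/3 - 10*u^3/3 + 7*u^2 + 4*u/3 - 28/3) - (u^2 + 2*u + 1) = u^4/3 - 10*u^3/3 + 6*u^2 - 2*u/3 - 31/3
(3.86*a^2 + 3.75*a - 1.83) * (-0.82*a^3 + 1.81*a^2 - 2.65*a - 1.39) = -3.1652*a^5 + 3.9116*a^4 - 1.9409*a^3 - 18.6152*a^2 - 0.363*a + 2.5437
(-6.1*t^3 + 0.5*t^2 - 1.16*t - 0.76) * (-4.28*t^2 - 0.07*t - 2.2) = 26.108*t^5 - 1.713*t^4 + 18.3498*t^3 + 2.234*t^2 + 2.6052*t + 1.672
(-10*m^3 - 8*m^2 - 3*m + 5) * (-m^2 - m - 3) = 10*m^5 + 18*m^4 + 41*m^3 + 22*m^2 + 4*m - 15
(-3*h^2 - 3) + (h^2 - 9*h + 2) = -2*h^2 - 9*h - 1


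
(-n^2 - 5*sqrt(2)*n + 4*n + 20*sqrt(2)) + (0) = -n^2 - 5*sqrt(2)*n + 4*n + 20*sqrt(2)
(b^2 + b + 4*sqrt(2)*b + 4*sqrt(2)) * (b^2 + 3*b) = b^4 + 4*b^3 + 4*sqrt(2)*b^3 + 3*b^2 + 16*sqrt(2)*b^2 + 12*sqrt(2)*b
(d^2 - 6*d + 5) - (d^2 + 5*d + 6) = -11*d - 1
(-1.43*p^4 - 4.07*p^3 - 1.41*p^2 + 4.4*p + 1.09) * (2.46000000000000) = -3.5178*p^4 - 10.0122*p^3 - 3.4686*p^2 + 10.824*p + 2.6814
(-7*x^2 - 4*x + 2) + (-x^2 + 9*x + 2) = -8*x^2 + 5*x + 4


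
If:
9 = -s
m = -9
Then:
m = -9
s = -9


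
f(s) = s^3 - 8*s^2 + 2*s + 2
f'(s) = 3*s^2 - 16*s + 2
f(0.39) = 1.62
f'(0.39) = -3.78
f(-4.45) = -253.44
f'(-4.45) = 132.61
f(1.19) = -5.26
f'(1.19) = -12.79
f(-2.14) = -48.72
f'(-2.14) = 49.98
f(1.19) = -5.26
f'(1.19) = -12.79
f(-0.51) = -1.23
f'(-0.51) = 10.94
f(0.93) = -2.25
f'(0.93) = -10.29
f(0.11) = 2.12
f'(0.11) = 0.28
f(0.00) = 2.00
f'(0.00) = 2.00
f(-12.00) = -2902.00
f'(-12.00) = 626.00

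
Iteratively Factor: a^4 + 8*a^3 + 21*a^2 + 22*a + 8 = (a + 1)*(a^3 + 7*a^2 + 14*a + 8) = (a + 1)*(a + 4)*(a^2 + 3*a + 2) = (a + 1)^2*(a + 4)*(a + 2)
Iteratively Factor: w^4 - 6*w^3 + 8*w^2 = (w)*(w^3 - 6*w^2 + 8*w) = w^2*(w^2 - 6*w + 8) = w^2*(w - 2)*(w - 4)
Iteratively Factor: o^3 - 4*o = (o - 2)*(o^2 + 2*o) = o*(o - 2)*(o + 2)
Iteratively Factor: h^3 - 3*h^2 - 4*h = (h)*(h^2 - 3*h - 4) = h*(h + 1)*(h - 4)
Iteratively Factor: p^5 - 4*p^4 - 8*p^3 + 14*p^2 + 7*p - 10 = (p - 1)*(p^4 - 3*p^3 - 11*p^2 + 3*p + 10) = (p - 5)*(p - 1)*(p^3 + 2*p^2 - p - 2) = (p - 5)*(p - 1)*(p + 1)*(p^2 + p - 2) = (p - 5)*(p - 1)*(p + 1)*(p + 2)*(p - 1)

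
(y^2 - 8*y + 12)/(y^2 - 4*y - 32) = (-y^2 + 8*y - 12)/(-y^2 + 4*y + 32)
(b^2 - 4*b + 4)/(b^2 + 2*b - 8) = (b - 2)/(b + 4)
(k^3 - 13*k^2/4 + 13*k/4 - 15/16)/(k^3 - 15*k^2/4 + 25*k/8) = (4*k^2 - 8*k + 3)/(2*k*(2*k - 5))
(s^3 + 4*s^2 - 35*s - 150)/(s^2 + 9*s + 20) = (s^2 - s - 30)/(s + 4)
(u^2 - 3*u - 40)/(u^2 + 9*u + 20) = (u - 8)/(u + 4)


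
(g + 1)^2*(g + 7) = g^3 + 9*g^2 + 15*g + 7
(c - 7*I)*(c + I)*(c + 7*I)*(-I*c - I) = -I*c^4 + c^3 - I*c^3 + c^2 - 49*I*c^2 + 49*c - 49*I*c + 49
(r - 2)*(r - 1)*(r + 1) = r^3 - 2*r^2 - r + 2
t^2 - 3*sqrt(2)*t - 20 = (t - 5*sqrt(2))*(t + 2*sqrt(2))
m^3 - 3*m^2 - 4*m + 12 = (m - 3)*(m - 2)*(m + 2)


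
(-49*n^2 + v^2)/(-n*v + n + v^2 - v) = (49*n^2 - v^2)/(n*v - n - v^2 + v)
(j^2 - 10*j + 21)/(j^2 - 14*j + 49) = (j - 3)/(j - 7)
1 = 1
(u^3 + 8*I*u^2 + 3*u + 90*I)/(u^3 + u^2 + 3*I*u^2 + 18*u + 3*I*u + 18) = (u + 5*I)/(u + 1)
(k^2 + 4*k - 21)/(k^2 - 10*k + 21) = (k + 7)/(k - 7)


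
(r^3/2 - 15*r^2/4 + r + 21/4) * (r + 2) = r^4/2 - 11*r^3/4 - 13*r^2/2 + 29*r/4 + 21/2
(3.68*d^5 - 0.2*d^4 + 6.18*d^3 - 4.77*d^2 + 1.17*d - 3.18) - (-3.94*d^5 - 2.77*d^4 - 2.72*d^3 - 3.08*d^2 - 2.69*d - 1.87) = 7.62*d^5 + 2.57*d^4 + 8.9*d^3 - 1.69*d^2 + 3.86*d - 1.31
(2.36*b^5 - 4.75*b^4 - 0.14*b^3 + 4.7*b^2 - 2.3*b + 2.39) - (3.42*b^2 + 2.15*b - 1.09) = 2.36*b^5 - 4.75*b^4 - 0.14*b^3 + 1.28*b^2 - 4.45*b + 3.48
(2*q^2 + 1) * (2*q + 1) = 4*q^3 + 2*q^2 + 2*q + 1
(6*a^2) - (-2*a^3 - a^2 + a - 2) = 2*a^3 + 7*a^2 - a + 2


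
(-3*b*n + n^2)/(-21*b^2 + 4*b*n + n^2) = n/(7*b + n)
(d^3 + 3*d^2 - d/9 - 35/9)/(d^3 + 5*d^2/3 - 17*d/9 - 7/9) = (3*d + 5)/(3*d + 1)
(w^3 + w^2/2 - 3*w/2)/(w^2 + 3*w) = (2*w^2 + w - 3)/(2*(w + 3))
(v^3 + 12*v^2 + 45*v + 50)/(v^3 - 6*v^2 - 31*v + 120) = (v^2 + 7*v + 10)/(v^2 - 11*v + 24)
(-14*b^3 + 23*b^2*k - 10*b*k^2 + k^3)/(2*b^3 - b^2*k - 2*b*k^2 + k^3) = (-7*b + k)/(b + k)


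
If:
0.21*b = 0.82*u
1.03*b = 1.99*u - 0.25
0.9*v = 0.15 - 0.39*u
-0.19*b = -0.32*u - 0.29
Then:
No Solution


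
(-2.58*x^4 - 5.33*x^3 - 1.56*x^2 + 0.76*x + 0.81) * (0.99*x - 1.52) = -2.5542*x^5 - 1.3551*x^4 + 6.5572*x^3 + 3.1236*x^2 - 0.3533*x - 1.2312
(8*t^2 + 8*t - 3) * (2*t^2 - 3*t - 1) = 16*t^4 - 8*t^3 - 38*t^2 + t + 3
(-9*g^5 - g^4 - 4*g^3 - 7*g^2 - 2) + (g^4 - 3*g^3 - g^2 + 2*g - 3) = -9*g^5 - 7*g^3 - 8*g^2 + 2*g - 5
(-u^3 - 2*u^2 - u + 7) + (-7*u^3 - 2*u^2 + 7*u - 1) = -8*u^3 - 4*u^2 + 6*u + 6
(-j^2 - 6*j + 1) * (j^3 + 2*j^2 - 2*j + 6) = -j^5 - 8*j^4 - 9*j^3 + 8*j^2 - 38*j + 6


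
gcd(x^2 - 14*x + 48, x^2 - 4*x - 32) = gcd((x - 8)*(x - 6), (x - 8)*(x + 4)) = x - 8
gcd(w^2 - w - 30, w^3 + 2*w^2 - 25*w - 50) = w + 5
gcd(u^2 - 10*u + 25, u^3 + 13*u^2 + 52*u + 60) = 1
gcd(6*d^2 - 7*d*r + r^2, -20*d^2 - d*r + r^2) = 1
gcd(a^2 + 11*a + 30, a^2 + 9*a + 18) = a + 6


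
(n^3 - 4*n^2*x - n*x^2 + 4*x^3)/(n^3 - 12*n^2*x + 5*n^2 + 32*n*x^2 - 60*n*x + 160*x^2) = (-n^2 + x^2)/(-n^2 + 8*n*x - 5*n + 40*x)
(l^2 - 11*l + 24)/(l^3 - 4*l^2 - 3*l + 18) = (l - 8)/(l^2 - l - 6)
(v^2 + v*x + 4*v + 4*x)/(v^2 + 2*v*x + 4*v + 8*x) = (v + x)/(v + 2*x)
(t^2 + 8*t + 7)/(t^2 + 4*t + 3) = (t + 7)/(t + 3)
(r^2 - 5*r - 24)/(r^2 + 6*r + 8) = (r^2 - 5*r - 24)/(r^2 + 6*r + 8)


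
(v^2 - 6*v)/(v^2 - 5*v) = (v - 6)/(v - 5)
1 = 1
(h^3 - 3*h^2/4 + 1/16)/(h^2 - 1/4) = (8*h^2 - 2*h - 1)/(4*(2*h + 1))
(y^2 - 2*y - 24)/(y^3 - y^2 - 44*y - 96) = (y - 6)/(y^2 - 5*y - 24)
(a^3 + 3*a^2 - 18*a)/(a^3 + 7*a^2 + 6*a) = (a - 3)/(a + 1)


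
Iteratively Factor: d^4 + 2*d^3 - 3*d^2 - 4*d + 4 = (d - 1)*(d^3 + 3*d^2 - 4) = (d - 1)*(d + 2)*(d^2 + d - 2) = (d - 1)^2*(d + 2)*(d + 2)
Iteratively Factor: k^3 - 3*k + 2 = (k - 1)*(k^2 + k - 2) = (k - 1)^2*(k + 2)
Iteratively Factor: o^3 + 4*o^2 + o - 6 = (o + 3)*(o^2 + o - 2) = (o - 1)*(o + 3)*(o + 2)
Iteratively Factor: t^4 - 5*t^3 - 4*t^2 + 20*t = (t)*(t^3 - 5*t^2 - 4*t + 20) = t*(t + 2)*(t^2 - 7*t + 10) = t*(t - 5)*(t + 2)*(t - 2)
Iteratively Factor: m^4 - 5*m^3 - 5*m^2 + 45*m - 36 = (m - 4)*(m^3 - m^2 - 9*m + 9) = (m - 4)*(m + 3)*(m^2 - 4*m + 3) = (m - 4)*(m - 3)*(m + 3)*(m - 1)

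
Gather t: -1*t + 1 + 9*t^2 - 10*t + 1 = 9*t^2 - 11*t + 2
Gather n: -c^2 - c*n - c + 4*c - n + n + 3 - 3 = -c^2 - c*n + 3*c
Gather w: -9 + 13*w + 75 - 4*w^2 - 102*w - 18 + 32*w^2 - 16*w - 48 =28*w^2 - 105*w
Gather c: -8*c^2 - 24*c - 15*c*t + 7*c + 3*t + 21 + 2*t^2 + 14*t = -8*c^2 + c*(-15*t - 17) + 2*t^2 + 17*t + 21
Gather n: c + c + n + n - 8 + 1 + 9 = 2*c + 2*n + 2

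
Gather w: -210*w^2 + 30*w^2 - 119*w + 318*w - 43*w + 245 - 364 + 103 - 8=-180*w^2 + 156*w - 24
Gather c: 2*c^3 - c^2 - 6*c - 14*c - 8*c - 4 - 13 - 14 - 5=2*c^3 - c^2 - 28*c - 36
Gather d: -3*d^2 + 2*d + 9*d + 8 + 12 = -3*d^2 + 11*d + 20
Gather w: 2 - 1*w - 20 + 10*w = 9*w - 18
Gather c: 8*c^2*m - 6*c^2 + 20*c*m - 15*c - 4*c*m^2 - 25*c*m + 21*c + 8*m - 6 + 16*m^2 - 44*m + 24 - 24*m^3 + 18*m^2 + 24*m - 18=c^2*(8*m - 6) + c*(-4*m^2 - 5*m + 6) - 24*m^3 + 34*m^2 - 12*m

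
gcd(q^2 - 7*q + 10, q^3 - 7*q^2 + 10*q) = q^2 - 7*q + 10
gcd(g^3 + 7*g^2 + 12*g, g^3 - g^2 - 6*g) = g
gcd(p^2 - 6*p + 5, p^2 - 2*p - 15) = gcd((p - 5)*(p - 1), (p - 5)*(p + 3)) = p - 5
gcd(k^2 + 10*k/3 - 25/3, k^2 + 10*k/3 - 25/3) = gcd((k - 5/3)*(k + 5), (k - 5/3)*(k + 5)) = k^2 + 10*k/3 - 25/3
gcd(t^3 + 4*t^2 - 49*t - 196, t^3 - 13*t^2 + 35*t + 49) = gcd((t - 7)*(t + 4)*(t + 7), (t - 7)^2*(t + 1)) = t - 7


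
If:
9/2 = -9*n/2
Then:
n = -1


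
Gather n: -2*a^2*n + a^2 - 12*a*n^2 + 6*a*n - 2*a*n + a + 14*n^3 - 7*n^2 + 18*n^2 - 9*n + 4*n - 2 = a^2 + a + 14*n^3 + n^2*(11 - 12*a) + n*(-2*a^2 + 4*a - 5) - 2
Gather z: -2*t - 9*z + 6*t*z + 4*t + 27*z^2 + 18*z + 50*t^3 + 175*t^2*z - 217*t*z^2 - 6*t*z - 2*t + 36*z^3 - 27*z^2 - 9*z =50*t^3 + 175*t^2*z - 217*t*z^2 + 36*z^3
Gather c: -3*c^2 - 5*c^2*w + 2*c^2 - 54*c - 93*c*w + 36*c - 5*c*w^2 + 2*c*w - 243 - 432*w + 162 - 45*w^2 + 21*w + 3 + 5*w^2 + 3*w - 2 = c^2*(-5*w - 1) + c*(-5*w^2 - 91*w - 18) - 40*w^2 - 408*w - 80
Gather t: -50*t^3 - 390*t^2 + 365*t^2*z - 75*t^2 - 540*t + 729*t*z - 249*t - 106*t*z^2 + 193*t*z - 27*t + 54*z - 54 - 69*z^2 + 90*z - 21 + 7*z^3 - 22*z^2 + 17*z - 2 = -50*t^3 + t^2*(365*z - 465) + t*(-106*z^2 + 922*z - 816) + 7*z^3 - 91*z^2 + 161*z - 77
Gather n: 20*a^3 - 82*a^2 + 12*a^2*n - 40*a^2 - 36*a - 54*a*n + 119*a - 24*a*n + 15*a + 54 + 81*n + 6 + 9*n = 20*a^3 - 122*a^2 + 98*a + n*(12*a^2 - 78*a + 90) + 60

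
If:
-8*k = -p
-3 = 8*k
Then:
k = -3/8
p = -3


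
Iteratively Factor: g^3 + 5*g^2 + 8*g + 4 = (g + 2)*(g^2 + 3*g + 2) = (g + 1)*(g + 2)*(g + 2)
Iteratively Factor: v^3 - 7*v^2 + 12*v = (v)*(v^2 - 7*v + 12) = v*(v - 4)*(v - 3)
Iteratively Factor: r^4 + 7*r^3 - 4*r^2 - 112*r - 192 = (r + 4)*(r^3 + 3*r^2 - 16*r - 48) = (r - 4)*(r + 4)*(r^2 + 7*r + 12) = (r - 4)*(r + 3)*(r + 4)*(r + 4)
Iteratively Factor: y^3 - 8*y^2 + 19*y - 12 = (y - 4)*(y^2 - 4*y + 3) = (y - 4)*(y - 1)*(y - 3)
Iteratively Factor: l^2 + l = (l)*(l + 1)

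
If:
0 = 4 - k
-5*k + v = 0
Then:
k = 4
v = 20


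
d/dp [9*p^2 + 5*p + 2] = 18*p + 5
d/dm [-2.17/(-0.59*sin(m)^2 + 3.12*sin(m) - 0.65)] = (6.7704 - 2.5606*sin(m))*cos(m)/(0.59*sin(m)^2 - 3.12*sin(m) + 0.65)^2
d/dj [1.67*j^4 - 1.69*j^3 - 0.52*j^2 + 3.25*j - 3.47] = 6.68*j^3 - 5.07*j^2 - 1.04*j + 3.25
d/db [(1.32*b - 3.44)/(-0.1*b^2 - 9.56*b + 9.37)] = (0.132*b^2 - 0.688000000000001*b - 20.518)/(0.01*b^4 + 1.912*b^3 + 89.5196*b^2 - 179.1544*b + 87.7969)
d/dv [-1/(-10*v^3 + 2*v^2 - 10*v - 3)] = 2*(-15*v^2 + 2*v - 5)/(10*v^3 - 2*v^2 + 10*v + 3)^2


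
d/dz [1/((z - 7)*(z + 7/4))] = 4*(21 - 8*z)/(16*z^4 - 168*z^3 + 49*z^2 + 2058*z + 2401)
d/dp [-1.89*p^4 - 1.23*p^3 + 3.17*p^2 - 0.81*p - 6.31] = -7.56*p^3 - 3.69*p^2 + 6.34*p - 0.81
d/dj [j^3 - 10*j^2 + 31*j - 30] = 3*j^2 - 20*j + 31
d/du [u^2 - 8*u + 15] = 2*u - 8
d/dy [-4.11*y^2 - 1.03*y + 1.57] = -8.22*y - 1.03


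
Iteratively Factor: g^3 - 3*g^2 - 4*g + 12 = (g - 3)*(g^2 - 4) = (g - 3)*(g - 2)*(g + 2)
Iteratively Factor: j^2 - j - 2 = (j - 2)*(j + 1)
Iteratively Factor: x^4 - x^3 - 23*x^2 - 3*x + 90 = (x - 5)*(x^3 + 4*x^2 - 3*x - 18) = (x - 5)*(x - 2)*(x^2 + 6*x + 9) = (x - 5)*(x - 2)*(x + 3)*(x + 3)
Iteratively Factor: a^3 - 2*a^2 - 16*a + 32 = (a - 4)*(a^2 + 2*a - 8) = (a - 4)*(a + 4)*(a - 2)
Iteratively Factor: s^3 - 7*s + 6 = (s - 1)*(s^2 + s - 6) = (s - 1)*(s + 3)*(s - 2)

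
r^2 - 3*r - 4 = (r - 4)*(r + 1)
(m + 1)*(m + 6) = m^2 + 7*m + 6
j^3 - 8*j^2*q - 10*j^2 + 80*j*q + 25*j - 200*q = (j - 5)^2*(j - 8*q)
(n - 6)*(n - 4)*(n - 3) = n^3 - 13*n^2 + 54*n - 72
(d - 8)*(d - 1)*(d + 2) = d^3 - 7*d^2 - 10*d + 16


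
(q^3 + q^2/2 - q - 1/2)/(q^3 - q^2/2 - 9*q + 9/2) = (2*q^3 + q^2 - 2*q - 1)/(2*q^3 - q^2 - 18*q + 9)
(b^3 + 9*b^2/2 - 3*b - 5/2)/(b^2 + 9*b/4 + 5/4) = 2*(2*b^3 + 9*b^2 - 6*b - 5)/(4*b^2 + 9*b + 5)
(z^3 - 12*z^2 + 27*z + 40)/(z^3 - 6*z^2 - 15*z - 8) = (z - 5)/(z + 1)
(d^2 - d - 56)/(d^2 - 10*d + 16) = (d + 7)/(d - 2)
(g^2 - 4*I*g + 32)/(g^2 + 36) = (g^2 - 4*I*g + 32)/(g^2 + 36)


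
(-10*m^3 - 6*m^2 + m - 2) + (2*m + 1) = -10*m^3 - 6*m^2 + 3*m - 1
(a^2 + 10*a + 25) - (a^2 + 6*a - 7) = 4*a + 32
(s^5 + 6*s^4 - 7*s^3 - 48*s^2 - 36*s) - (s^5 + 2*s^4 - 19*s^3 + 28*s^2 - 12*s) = 4*s^4 + 12*s^3 - 76*s^2 - 24*s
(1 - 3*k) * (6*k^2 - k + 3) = -18*k^3 + 9*k^2 - 10*k + 3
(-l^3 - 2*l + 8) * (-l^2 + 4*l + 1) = l^5 - 4*l^4 + l^3 - 16*l^2 + 30*l + 8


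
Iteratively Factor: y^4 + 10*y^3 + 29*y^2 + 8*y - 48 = (y + 3)*(y^3 + 7*y^2 + 8*y - 16) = (y - 1)*(y + 3)*(y^2 + 8*y + 16) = (y - 1)*(y + 3)*(y + 4)*(y + 4)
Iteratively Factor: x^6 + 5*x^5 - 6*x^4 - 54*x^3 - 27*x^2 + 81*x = (x + 3)*(x^5 + 2*x^4 - 12*x^3 - 18*x^2 + 27*x) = (x + 3)^2*(x^4 - x^3 - 9*x^2 + 9*x) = (x - 1)*(x + 3)^2*(x^3 - 9*x) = (x - 1)*(x + 3)^3*(x^2 - 3*x) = (x - 3)*(x - 1)*(x + 3)^3*(x)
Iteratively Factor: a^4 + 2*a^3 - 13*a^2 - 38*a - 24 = (a + 1)*(a^3 + a^2 - 14*a - 24) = (a + 1)*(a + 2)*(a^2 - a - 12) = (a + 1)*(a + 2)*(a + 3)*(a - 4)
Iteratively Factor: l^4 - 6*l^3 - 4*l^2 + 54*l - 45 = (l - 1)*(l^3 - 5*l^2 - 9*l + 45) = (l - 1)*(l + 3)*(l^2 - 8*l + 15) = (l - 5)*(l - 1)*(l + 3)*(l - 3)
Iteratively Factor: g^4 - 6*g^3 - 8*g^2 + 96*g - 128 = (g - 2)*(g^3 - 4*g^2 - 16*g + 64) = (g - 2)*(g + 4)*(g^2 - 8*g + 16) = (g - 4)*(g - 2)*(g + 4)*(g - 4)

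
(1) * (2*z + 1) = 2*z + 1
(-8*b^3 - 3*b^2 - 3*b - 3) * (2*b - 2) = -16*b^4 + 10*b^3 + 6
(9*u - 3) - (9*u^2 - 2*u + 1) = -9*u^2 + 11*u - 4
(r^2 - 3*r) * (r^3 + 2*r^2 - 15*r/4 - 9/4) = r^5 - r^4 - 39*r^3/4 + 9*r^2 + 27*r/4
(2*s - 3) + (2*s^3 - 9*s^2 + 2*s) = 2*s^3 - 9*s^2 + 4*s - 3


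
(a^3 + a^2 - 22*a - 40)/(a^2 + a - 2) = (a^2 - a - 20)/(a - 1)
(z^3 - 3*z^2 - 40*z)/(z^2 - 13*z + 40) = z*(z + 5)/(z - 5)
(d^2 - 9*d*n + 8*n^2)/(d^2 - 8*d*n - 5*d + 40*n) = (d - n)/(d - 5)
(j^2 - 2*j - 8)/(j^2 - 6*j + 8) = (j + 2)/(j - 2)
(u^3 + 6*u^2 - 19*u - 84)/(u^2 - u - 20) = (-u^3 - 6*u^2 + 19*u + 84)/(-u^2 + u + 20)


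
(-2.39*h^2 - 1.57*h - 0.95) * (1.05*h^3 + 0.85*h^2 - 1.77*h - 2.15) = -2.5095*h^5 - 3.68*h^4 + 1.8983*h^3 + 7.1099*h^2 + 5.057*h + 2.0425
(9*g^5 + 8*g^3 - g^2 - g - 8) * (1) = 9*g^5 + 8*g^3 - g^2 - g - 8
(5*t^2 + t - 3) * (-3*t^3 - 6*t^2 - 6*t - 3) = -15*t^5 - 33*t^4 - 27*t^3 - 3*t^2 + 15*t + 9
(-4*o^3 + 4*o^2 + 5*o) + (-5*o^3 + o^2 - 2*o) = -9*o^3 + 5*o^2 + 3*o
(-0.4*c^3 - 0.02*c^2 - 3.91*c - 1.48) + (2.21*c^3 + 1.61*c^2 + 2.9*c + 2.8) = 1.81*c^3 + 1.59*c^2 - 1.01*c + 1.32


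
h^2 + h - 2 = (h - 1)*(h + 2)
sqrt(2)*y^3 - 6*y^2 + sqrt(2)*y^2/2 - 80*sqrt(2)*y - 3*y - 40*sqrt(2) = (y - 8*sqrt(2))*(y + 5*sqrt(2))*(sqrt(2)*y + sqrt(2)/2)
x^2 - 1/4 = (x - 1/2)*(x + 1/2)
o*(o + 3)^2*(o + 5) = o^4 + 11*o^3 + 39*o^2 + 45*o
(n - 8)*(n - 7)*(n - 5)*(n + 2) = n^4 - 18*n^3 + 91*n^2 - 18*n - 560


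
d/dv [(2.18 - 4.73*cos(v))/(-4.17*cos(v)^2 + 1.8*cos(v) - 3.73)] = (19.7241*cos(v)^2 - 18.1812*cos(v) - 13.7189)*sin(v)/(17.3889*cos(v)^4 - 15.012*cos(v)^3 + 34.3482*cos(v)^2 - 13.428*cos(v) + 13.9129)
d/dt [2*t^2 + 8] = 4*t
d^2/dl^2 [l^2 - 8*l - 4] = 2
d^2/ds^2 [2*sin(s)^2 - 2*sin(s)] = 2*sin(s) + 4*cos(2*s)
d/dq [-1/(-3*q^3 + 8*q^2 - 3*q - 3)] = (-9*q^2 + 16*q - 3)/(3*q^3 - 8*q^2 + 3*q + 3)^2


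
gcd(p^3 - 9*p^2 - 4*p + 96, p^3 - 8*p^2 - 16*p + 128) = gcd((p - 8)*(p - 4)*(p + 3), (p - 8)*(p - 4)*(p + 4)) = p^2 - 12*p + 32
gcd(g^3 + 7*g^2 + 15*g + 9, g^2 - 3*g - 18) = g + 3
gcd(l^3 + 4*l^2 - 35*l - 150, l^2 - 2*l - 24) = l - 6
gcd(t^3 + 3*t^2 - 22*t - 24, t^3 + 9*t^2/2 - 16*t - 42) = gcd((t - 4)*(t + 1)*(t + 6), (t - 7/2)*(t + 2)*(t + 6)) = t + 6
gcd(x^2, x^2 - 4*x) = x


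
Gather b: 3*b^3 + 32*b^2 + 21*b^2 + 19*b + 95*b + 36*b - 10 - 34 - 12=3*b^3 + 53*b^2 + 150*b - 56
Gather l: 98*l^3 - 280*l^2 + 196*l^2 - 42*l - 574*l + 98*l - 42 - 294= 98*l^3 - 84*l^2 - 518*l - 336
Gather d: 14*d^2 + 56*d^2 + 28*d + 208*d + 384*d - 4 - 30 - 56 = 70*d^2 + 620*d - 90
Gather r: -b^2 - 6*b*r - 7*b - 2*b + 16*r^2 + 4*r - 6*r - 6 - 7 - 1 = -b^2 - 9*b + 16*r^2 + r*(-6*b - 2) - 14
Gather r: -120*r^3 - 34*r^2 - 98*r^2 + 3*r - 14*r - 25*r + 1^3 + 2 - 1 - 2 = -120*r^3 - 132*r^2 - 36*r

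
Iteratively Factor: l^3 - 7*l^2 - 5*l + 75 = (l + 3)*(l^2 - 10*l + 25) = (l - 5)*(l + 3)*(l - 5)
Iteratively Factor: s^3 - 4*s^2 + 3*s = (s - 3)*(s^2 - s) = s*(s - 3)*(s - 1)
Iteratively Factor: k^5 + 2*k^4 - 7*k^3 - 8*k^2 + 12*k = (k)*(k^4 + 2*k^3 - 7*k^2 - 8*k + 12) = k*(k + 2)*(k^3 - 7*k + 6) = k*(k + 2)*(k + 3)*(k^2 - 3*k + 2) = k*(k - 1)*(k + 2)*(k + 3)*(k - 2)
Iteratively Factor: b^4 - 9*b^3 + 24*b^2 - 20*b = (b - 2)*(b^3 - 7*b^2 + 10*b) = (b - 5)*(b - 2)*(b^2 - 2*b) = b*(b - 5)*(b - 2)*(b - 2)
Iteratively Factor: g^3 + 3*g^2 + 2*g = (g)*(g^2 + 3*g + 2) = g*(g + 1)*(g + 2)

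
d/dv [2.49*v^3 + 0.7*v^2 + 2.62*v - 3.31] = 7.47*v^2 + 1.4*v + 2.62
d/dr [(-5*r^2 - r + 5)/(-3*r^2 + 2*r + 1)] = (-13*r^2 + 20*r - 11)/(9*r^4 - 12*r^3 - 2*r^2 + 4*r + 1)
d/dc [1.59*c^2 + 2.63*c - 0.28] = 3.18*c + 2.63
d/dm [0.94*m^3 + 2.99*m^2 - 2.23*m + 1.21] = 2.82*m^2 + 5.98*m - 2.23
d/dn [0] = 0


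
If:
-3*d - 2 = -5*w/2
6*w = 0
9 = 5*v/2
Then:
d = -2/3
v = 18/5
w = 0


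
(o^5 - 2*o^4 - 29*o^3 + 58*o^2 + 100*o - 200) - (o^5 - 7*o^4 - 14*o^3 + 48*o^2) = 5*o^4 - 15*o^3 + 10*o^2 + 100*o - 200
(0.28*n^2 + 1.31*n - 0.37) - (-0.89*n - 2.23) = 0.28*n^2 + 2.2*n + 1.86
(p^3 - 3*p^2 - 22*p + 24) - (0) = p^3 - 3*p^2 - 22*p + 24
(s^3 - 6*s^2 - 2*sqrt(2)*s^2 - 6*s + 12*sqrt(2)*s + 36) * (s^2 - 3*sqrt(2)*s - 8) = s^5 - 5*sqrt(2)*s^4 - 6*s^4 - 2*s^3 + 30*sqrt(2)*s^3 + 12*s^2 + 34*sqrt(2)*s^2 - 204*sqrt(2)*s + 48*s - 288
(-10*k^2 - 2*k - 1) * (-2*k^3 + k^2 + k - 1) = 20*k^5 - 6*k^4 - 10*k^3 + 7*k^2 + k + 1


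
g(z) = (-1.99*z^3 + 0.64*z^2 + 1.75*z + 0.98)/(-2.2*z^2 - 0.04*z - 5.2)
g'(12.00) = 0.92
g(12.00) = 10.31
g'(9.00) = 0.94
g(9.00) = 7.52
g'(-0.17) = -0.28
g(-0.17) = -0.14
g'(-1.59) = 0.96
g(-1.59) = -0.73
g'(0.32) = -0.21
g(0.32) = -0.28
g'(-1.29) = 0.82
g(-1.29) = -0.46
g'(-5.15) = 0.99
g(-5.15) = -4.43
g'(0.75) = 0.24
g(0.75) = -0.28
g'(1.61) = 0.89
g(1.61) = 0.26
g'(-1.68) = 0.99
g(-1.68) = -0.82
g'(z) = (4.4*z + 0.04)*(-1.99*z^3 + 0.64*z^2 + 1.75*z + 0.98)/(-2.2*z^2 - 0.04*z - 5.2)^2 + (-5.97*z^2 + 1.28*z + 1.75)/(-2.2*z^2 - 0.04*z - 5.2) = (4.378*z^4 + 0.1592*z^3 + 34.8684*z^2 - 2.344*z - 9.0608)/(4.84*z^4 + 0.176*z^3 + 22.8816*z^2 + 0.416*z + 27.04)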